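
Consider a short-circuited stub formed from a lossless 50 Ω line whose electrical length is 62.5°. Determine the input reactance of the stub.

tan(βl) = 1.92
For a short-circuited stub, Z_in = jZ_0·tan(βl)

X_in ≈ 96 Ω (inductive)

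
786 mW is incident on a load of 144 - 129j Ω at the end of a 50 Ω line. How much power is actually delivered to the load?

|Γ| = |(94 − j129)/(194 − j129)| = 0.685
|Γ|² = 0.469
P_refl = |Γ|²·P_inc = 369 mW, P_del = (1 − |Γ|²)·P_inc = 417 mW

P_delivered ≈ 417 mW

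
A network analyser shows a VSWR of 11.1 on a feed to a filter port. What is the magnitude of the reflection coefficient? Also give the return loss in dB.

|Γ| = (S − 1)/(S + 1) = (11.1 − 1)/(11.1 + 1) = 10.1/12.1
RL = −20·log₁₀|Γ| = −20·log₁₀(0.835)

|Γ| ≈ 0.835; return loss ≈ 1.57 dB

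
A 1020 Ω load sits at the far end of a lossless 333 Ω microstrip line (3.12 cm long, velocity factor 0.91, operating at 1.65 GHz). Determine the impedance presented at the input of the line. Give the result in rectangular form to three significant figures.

Z_in ≈ 124 − j119 Ω

λ = v/f = 0.91·c / 1.65 GHz = 0.165 m
βl = 2π·l/λ = 2π × 0.189 = 67.9°
tan(βl) = tan(67.9°) = 2.46
Z_in = Z_0·(Z_L + jZ_0·tanβl)/(Z_0 + jZ_L·tanβl)
     = 333·(1020 + j819)/(333 + j2510)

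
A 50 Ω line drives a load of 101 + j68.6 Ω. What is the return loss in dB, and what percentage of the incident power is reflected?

RL ≈ 5.76 dB; 26.6% of incident power reflected

Γ = (51 + j68.6)/(151 + j68.6), |Γ| = 0.515
RL = −20·log₁₀(0.515) = 5.76 dB
P_refl/P_inc = |Γ|² = 0.266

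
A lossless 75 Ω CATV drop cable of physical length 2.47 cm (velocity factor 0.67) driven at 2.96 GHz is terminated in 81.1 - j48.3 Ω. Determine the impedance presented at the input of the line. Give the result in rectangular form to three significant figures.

Z_in ≈ 117 + j41 Ω

λ = v/f = 0.67·c / 2.96 GHz = 0.0679 m
βl = 2π·l/λ = 2π × 0.364 = 131°
tan(βl) = tan(131°) = -1.15
Z_in = Z_0·(Z_L + jZ_0·tanβl)/(Z_0 + jZ_L·tanβl)
     = 75·(81.1 − j135)/(19.3 − j93.5)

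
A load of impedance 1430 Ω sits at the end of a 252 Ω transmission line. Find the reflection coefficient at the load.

Γ = 0.7

Γ = (Z_L − Z_0)/(Z_L + Z_0) = (1430 − 252)/(1430 + 252) = 1178/1682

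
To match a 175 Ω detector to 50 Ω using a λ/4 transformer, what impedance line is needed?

Z_qwt ≈ 93.5 Ω

Z_qwt = √(Z_0·R_L) = √(50 × 175) = √8750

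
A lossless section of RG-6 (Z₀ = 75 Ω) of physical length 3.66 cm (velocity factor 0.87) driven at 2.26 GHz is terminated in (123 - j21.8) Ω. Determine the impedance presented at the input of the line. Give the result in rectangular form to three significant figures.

λ = v/f = 0.87·c / 2.26 GHz = 0.115 m
βl = 2π·l/λ = 2π × 0.317 = 114°
tan(βl) = tan(114°) = -2.24
Z_in = Z_0·(Z_L + jZ_0·tanβl)/(Z_0 + jZ_L·tanβl)
     = 75·(123 − j190)/(26.2 − j275)

Z_in ≈ 54.4 + j28.3 Ω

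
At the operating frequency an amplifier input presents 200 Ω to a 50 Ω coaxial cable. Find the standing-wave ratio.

For a purely resistive load, VSWR = R_L/Z_0 or Z_0/R_L (whichever > 1) = 200/50

VSWR ≈ 4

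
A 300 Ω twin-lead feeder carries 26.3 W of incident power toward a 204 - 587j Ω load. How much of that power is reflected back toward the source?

|Γ| = |(-96 − j587)/(504 − j587)| = 0.769
|Γ|² = 0.591
P_refl = |Γ|²·P_inc = 15.5 W, P_del = (1 − |Γ|²)·P_inc = 10.8 W

P_reflected ≈ 15.5 W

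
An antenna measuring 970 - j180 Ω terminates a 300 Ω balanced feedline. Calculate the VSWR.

Γ = (Z_L − Z_0)/(Z_L + Z_0) = (670 − j180)/(1270 − j180)
|Γ| = 694/1280 = 0.541
VSWR = (1 + |Γ|)/(1 − |Γ|) = 1.54/0.459

VSWR ≈ 3.36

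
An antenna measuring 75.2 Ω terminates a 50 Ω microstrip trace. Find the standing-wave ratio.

VSWR ≈ 1.5

For a purely resistive load, VSWR = R_L/Z_0 or Z_0/R_L (whichever > 1) = 75.2/50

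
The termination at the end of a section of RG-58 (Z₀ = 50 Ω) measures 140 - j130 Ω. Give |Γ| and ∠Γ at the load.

Γ = (Z_L − Z_0)/(Z_L + Z_0) = (90 − j130)/(190 − j130)
|Γ| = 158/230 = 0.687

Γ ≈ 0.687 ∠ -20.9°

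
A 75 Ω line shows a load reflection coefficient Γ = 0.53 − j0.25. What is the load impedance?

Z_L ≈ 174 − j132 Ω

Z_L = Z_0·(1 + Γ)/(1 − Γ) = 75·(1.53 − j0.25)/(0.47 + j0.25)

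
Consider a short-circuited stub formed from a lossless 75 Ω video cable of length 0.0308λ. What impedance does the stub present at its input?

βl = 2π × 0.0308 = 11.1°
tan(βl) = 0.196
For a short-circuited stub, Z_in = jZ_0·tan(βl)

Z_in ≈ +j14.7 Ω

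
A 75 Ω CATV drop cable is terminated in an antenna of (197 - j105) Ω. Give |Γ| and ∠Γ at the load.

Γ ≈ 0.552 ∠ -19.6°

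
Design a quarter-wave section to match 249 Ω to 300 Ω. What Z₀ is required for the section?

Z_qwt ≈ 273 Ω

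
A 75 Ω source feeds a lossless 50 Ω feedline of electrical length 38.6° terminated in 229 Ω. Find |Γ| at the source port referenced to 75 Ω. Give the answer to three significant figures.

tan(βl) = 0.798
Z_in = Z_0·(Z_L + jZ_0·tanβl)/(Z_0 + jZ_L·tanβl) = 26.1 − j55.5 Ω
Γ_s = (Z_in − Z_s)/(Z_in + Z_s) = (-48.9 − j55.5)/(101 − j55.5), |Γ_s| = 0.641

|Γ| ≈ 0.641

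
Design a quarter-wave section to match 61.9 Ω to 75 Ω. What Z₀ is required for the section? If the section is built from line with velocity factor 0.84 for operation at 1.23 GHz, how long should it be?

Z_qwt = √(Z_0·R_L) = √(75 × 61.9) = √4642
λ = 0.84·c/f = 0.205 m, so l = λ/4 = 0.0512 m

Z_qwt ≈ 68.1 Ω; length ≈ 5.12 cm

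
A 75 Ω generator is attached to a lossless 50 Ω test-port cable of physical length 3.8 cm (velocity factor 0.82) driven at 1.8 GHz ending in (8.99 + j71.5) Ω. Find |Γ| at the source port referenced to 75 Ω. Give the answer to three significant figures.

λ = v/f = 0.82·c / 1.8 GHz = 0.137 m
βl = 2π·l/λ = 2π × 0.278 = 100°
tan(βl) = -5.62
Z_in = Z_0·(Z_L + jZ_0·tanβl)/(Z_0 + jZ_L·tanβl) = 3.54 − j22.8 Ω
Γ_s = (Z_in − Z_s)/(Z_in + Z_s) = (-71.5 − j22.8)/(78.5 − j22.8), |Γ_s| = 0.917

|Γ| ≈ 0.917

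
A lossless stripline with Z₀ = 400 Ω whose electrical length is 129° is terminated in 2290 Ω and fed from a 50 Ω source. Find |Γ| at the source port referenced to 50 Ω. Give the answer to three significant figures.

|Γ| ≈ 0.902

tan(βl) = -1.23
Z_in = Z_0·(Z_L + jZ_0·tanβl)/(Z_0 + jZ_L·tanβl) = 113 + j308 Ω
Γ_s = (Z_in − Z_s)/(Z_in + Z_s) = (63.4 + j308)/(163 + j308), |Γ_s| = 0.902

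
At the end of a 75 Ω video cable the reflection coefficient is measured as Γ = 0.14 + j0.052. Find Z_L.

Z_L ≈ 98.8 + j10.5 Ω

Z_L = Z_0·(1 + Γ)/(1 − Γ) = 75·(1.14 + j0.052)/(0.86 − j0.052)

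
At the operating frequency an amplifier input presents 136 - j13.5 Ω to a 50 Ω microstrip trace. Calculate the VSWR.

Γ = (Z_L − Z_0)/(Z_L + Z_0) = (86 − j13.5)/(186 − j13.5)
|Γ| = 87.1/186 = 0.467
VSWR = (1 + |Γ|)/(1 − |Γ|) = 1.47/0.533

VSWR ≈ 2.75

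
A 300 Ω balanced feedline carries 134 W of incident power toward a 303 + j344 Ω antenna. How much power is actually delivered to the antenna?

|Γ| = |(3 + j344)/(603 + j344)| = 0.496
|Γ|² = 0.246
P_refl = |Γ|²·P_inc = 32.9 W, P_del = (1 − |Γ|²)·P_inc = 101 W

P_delivered ≈ 101 W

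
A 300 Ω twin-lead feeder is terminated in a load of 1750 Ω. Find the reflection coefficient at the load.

Γ = (Z_L − Z_0)/(Z_L + Z_0) = (1750 − 300)/(1750 + 300) = 1450/2050

Γ = 0.707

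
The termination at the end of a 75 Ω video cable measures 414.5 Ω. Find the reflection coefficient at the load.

Γ = 0.694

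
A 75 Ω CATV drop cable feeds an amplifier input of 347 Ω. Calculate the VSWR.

VSWR ≈ 4.63

Γ = (347 − 75)/(347 + 75) = 0.645
VSWR = (1 + 0.645)/(1 − 0.645)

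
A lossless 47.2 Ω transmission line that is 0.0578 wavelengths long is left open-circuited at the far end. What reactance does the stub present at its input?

X_in ≈ -124 Ω (capacitive)

βl = 2π × 0.0578 = 20.8°
tan(βl) = 0.38
For an open-circuited stub, Z_in = −jZ_0·cot(βl) = −jZ_0/tan(βl)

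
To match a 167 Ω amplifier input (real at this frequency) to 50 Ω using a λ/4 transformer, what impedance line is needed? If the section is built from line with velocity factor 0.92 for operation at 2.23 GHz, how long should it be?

Z_qwt = √(Z_0·R_L) = √(50 × 167) = √8350
λ = 0.92·c/f = 0.124 m, so l = λ/4 = 0.0309 m

Z_qwt ≈ 91.4 Ω; length ≈ 3.09 cm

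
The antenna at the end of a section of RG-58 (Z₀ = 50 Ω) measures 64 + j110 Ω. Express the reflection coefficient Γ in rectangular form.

Γ = (Z_L − Z_0)/(Z_L + Z_0) = (14 + j110)/(114 + j110)

Γ ≈ 0.546 + j0.438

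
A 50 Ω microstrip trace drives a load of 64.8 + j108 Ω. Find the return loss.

Γ = (14.8 + j108)/(114.8 + j108), |Γ| = 0.692
RL = −20·log₁₀|Γ| = −20·log₁₀(0.692)

RL ≈ 3.2 dB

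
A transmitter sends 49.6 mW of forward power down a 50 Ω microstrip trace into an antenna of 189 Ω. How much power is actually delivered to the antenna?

Γ = (189 − 50)/(189 + 50) = 0.582
|Γ|² = 0.338
P_refl = |Γ|²·P_inc = 16.8 mW, P_del = (1 − |Γ|²)·P_inc = 32.8 mW

P_delivered ≈ 32.8 mW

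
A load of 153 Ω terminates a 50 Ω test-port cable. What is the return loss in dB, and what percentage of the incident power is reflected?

Γ = (153 − 50)/(153 + 50) = 0.507
RL = −20·log₁₀(0.507) = 5.89 dB
P_refl/P_inc = |Γ|² = 0.257

RL ≈ 5.89 dB; 25.7% of incident power reflected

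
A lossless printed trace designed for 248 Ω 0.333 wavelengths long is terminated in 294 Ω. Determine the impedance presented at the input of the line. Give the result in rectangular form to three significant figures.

Z_in ≈ 225 + j33.3 Ω

βl = 2π × 0.333 = 120°
tan(βl) = tan(120°) = -1.74
Z_in = Z_0·(Z_L + jZ_0·tanβl)/(Z_0 + jZ_L·tanβl)
     = 248·(294 − j432)/(248 − j512)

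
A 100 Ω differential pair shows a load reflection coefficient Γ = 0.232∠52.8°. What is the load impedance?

Z_L ≈ 122 + j47.8 Ω

Z_L = Z_0·(1 + Γ)/(1 − Γ) = 100·(1.14 + j0.185)/(0.86 − j0.185)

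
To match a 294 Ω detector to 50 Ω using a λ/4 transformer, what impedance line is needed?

Z_qwt = √(Z_0·R_L) = √(50 × 294) = √14700

Z_qwt ≈ 121 Ω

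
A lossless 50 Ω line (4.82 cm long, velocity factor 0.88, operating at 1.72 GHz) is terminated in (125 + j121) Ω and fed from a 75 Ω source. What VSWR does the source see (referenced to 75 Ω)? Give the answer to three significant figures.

VSWR ≈ 7.41

λ = v/f = 0.88·c / 1.72 GHz = 0.153 m
βl = 2π·l/λ = 2π × 0.314 = 113°
tan(βl) = -2.35
Z_in = Z_0·(Z_L + jZ_0·tanβl)/(Z_0 + jZ_L·tanβl) = 10.3 + j9.56 Ω
Γ_s = (Z_in − Z_s)/(Z_in + Z_s) = (-64.7 + j9.56)/(85.3 + j9.56), |Γ_s| = 0.762
VSWR = (1 + |Γ_s|)/(1 − |Γ_s|)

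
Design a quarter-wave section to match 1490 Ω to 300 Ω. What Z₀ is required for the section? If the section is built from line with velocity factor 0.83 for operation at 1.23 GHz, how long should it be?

Z_qwt ≈ 669 Ω; length ≈ 5.06 cm

Z_qwt = √(Z_0·R_L) = √(300 × 1490) = √447000
λ = 0.83·c/f = 0.202 m, so l = λ/4 = 0.0506 m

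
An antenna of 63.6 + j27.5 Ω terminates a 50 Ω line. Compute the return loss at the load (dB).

RL ≈ 11.6 dB

Γ = (13.6 + j27.5)/(113.6 + j27.5), |Γ| = 0.262
RL = −20·log₁₀|Γ| = −20·log₁₀(0.262)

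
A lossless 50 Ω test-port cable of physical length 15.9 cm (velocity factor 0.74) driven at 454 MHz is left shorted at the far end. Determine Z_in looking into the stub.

Z_in ≈ −j97.9 Ω

λ = v/f = 0.74·c / 454 MHz = 0.489 m
βl = 2π·l/λ = 2π × 0.325 = 117°
tan(βl) = -1.96
For a shorted stub, Z_in = jZ_0·tan(βl)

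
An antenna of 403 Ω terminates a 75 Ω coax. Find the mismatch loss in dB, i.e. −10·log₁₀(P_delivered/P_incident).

mismatch loss ≈ 2.76 dB

Γ = (403 − 75)/(403 + 75) = 0.686
|Γ|² = 0.471, so P_del/P_inc = 1 − |Γ|² = 0.529
ML = −10·log₁₀(1 − |Γ|²)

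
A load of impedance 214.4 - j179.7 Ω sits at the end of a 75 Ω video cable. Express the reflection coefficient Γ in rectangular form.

Γ = (Z_L − Z_0)/(Z_L + Z_0) = (139.4 − j179.7)/(289.4 − j179.7)

Γ ≈ 0.626 − j0.232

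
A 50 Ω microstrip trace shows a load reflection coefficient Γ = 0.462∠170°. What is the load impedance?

Z_L = Z_0·(1 + Γ)/(1 − Γ) = 50·(0.545 + j0.0802)/(1.45 − j0.0802)

Z_L ≈ 18.5 + j3.78 Ω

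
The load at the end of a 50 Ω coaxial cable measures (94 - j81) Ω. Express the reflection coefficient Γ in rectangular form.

Γ = (Z_L − Z_0)/(Z_L + Z_0) = (44 − j81)/(144 − j81)

Γ ≈ 0.472 − j0.297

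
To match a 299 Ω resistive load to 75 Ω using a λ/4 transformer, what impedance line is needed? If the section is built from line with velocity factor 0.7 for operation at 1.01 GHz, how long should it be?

Z_qwt = √(Z_0·R_L) = √(75 × 299) = √22420
λ = 0.7·c/f = 0.208 m, so l = λ/4 = 0.052 m

Z_qwt ≈ 150 Ω; length ≈ 5.2 cm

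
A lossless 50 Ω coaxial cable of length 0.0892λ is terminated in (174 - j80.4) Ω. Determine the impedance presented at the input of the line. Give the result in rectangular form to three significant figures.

Z_in ≈ 27.5 − j54.3 Ω

βl = 2π × 0.0892 = 32.1°
tan(βl) = tan(32.1°) = 0.628
Z_in = Z_0·(Z_L + jZ_0·tanβl)/(Z_0 + jZ_L·tanβl)
     = 50·(174 − j49)/(100 + j109)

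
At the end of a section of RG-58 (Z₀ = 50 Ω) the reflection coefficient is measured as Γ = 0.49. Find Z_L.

Z_L ≈ 146 Ω

Z_L = Z_0·(1 + Γ)/(1 − Γ) = 50·(1.49)/(0.51)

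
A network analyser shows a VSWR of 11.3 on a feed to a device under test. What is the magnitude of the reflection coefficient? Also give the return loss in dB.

|Γ| = (S − 1)/(S + 1) = (11.3 − 1)/(11.3 + 1) = 10.3/12.3
RL = −20·log₁₀|Γ| = −20·log₁₀(0.837)

|Γ| ≈ 0.837; return loss ≈ 1.54 dB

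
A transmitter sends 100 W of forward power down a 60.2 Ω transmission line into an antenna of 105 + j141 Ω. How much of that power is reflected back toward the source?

P_reflected ≈ 46.4 W

|Γ| = |(44.8 + j141)/(165.2 + j141)| = 0.681
|Γ|² = 0.464
P_refl = |Γ|²·P_inc = 46.4 W, P_del = (1 − |Γ|²)·P_inc = 53.6 W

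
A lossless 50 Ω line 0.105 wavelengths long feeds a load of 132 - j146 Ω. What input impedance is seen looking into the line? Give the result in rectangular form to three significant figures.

βl = 2π × 0.105 = 37.8°
tan(βl) = tan(37.8°) = 0.776
Z_in = Z_0·(Z_L + jZ_0·tanβl)/(Z_0 + jZ_L·tanβl)
     = 50·(132 − j107)/(163 + j102)

Z_in ≈ 14.2 − j41.8 Ω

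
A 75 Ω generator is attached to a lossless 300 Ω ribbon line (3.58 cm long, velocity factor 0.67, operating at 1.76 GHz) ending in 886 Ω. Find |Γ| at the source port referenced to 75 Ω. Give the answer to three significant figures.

|Γ| ≈ 0.531

λ = v/f = 0.67·c / 1.76 GHz = 0.114 m
βl = 2π·l/λ = 2π × 0.313 = 113°
tan(βl) = -2.37
Z_in = Z_0·(Z_L + jZ_0·tanβl)/(Z_0 + jZ_L·tanβl) = 117 + j110 Ω
Γ_s = (Z_in − Z_s)/(Z_in + Z_s) = (42.2 + j110)/(192 + j110), |Γ_s| = 0.531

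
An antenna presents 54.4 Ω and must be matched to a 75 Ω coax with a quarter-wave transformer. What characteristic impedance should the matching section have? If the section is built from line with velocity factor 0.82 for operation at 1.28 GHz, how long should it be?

Z_qwt = √(Z_0·R_L) = √(75 × 54.4) = √4080
λ = 0.82·c/f = 0.192 m, so l = λ/4 = 0.048 m

Z_qwt ≈ 63.9 Ω; length ≈ 4.8 cm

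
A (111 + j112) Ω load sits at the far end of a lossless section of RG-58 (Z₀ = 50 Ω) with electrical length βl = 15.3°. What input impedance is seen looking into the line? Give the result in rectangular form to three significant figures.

Z_in ≈ 230 − j36.1 Ω

tan(βl) = tan(15.3°) = 0.274
Z_in = Z_0·(Z_L + jZ_0·tanβl)/(Z_0 + jZ_L·tanβl)
     = 50·(111 + j126)/(19.4 + j30.4)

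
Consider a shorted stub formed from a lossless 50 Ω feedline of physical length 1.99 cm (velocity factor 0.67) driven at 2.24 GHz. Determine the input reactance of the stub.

λ = v/f = 0.67·c / 2.24 GHz = 0.0897 m
βl = 2π·l/λ = 2π × 0.222 = 79.8°
tan(βl) = 5.58
For a shorted stub, Z_in = jZ_0·tan(βl)

X_in ≈ 279 Ω (inductive)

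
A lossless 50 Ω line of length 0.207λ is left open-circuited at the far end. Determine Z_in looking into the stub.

Z_in ≈ −j13.8 Ω

βl = 2π × 0.207 = 74.5°
tan(βl) = 3.61
For an open-circuited stub, Z_in = −jZ_0·cot(βl) = −jZ_0/tan(βl)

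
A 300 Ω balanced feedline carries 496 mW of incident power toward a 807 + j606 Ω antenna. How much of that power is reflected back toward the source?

|Γ| = |(507 + j606)/(1107 + j606)| = 0.626
|Γ|² = 0.392
P_refl = |Γ|²·P_inc = 194 mW, P_del = (1 − |Γ|²)·P_inc = 302 mW

P_reflected ≈ 194 mW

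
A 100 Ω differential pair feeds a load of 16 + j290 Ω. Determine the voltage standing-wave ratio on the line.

Γ = (Z_L − Z_0)/(Z_L + Z_0) = (-84 + j290)/(116 + j290)
|Γ| = 302/312 = 0.967
VSWR = (1 + |Γ|)/(1 − |Γ|) = 1.97/0.0334

VSWR ≈ 59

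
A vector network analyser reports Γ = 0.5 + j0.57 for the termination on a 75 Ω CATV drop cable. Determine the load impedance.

Z_L = Z_0·(1 + Γ)/(1 − Γ) = 75·(1.5 + j0.57)/(0.5 − j0.57)

Z_L ≈ 55.5 + j149 Ω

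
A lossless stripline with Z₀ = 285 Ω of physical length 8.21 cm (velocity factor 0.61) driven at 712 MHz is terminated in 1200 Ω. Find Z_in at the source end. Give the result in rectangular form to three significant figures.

Z_in ≈ 81.4 + j124 Ω

λ = v/f = 0.61·c / 712 MHz = 0.257 m
βl = 2π·l/λ = 2π × 0.319 = 115°
tan(βl) = tan(115°) = -2.15
Z_in = Z_0·(Z_L + jZ_0·tanβl)/(Z_0 + jZ_L·tanβl)
     = 285·(1200 − j611)/(285 − j2570)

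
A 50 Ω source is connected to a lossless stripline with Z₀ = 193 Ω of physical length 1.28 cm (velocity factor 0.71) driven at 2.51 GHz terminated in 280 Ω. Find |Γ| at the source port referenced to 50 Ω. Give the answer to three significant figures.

λ = v/f = 0.71·c / 2.51 GHz = 0.0849 m
βl = 2π·l/λ = 2π × 0.151 = 54.3°
tan(βl) = 1.39
Z_in = Z_0·(Z_L + jZ_0·tanβl)/(Z_0 + jZ_L·tanβl) = 162 − j58.5 Ω
Γ_s = (Z_in − Z_s)/(Z_in + Z_s) = (112 − j58.5)/(212 − j58.5), |Γ_s| = 0.574

|Γ| ≈ 0.574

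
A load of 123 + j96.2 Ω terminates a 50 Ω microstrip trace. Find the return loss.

RL ≈ 4.29 dB

Γ = (73 + j96.2)/(173 + j96.2), |Γ| = 0.61
RL = −20·log₁₀|Γ| = −20·log₁₀(0.61)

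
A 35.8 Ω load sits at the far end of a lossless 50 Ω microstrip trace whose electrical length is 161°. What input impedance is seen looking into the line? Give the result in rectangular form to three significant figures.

tan(βl) = tan(161°) = -0.344
Z_in = Z_0·(Z_L + jZ_0·tanβl)/(Z_0 + jZ_L·tanβl)
     = 50·(35.8 − j17.2)/(50 − j12.3)

Z_in ≈ 37.8 − j7.91 Ω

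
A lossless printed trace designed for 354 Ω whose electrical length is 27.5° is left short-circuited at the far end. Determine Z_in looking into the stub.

tan(βl) = 0.521
For a short-circuited stub, Z_in = jZ_0·tan(βl)

Z_in ≈ +j184 Ω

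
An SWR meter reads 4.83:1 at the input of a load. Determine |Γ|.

|Γ| = (S − 1)/(S + 1) = (4.83 − 1)/(4.83 + 1) = 3.83/5.83

|Γ| ≈ 0.657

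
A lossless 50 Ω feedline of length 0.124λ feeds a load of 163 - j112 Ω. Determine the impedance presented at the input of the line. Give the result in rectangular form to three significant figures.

Z_in ≈ 15.6 − j35.1 Ω

βl = 2π × 0.124 = 44.6°
tan(βl) = tan(44.6°) = 0.988
Z_in = Z_0·(Z_L + jZ_0·tanβl)/(Z_0 + jZ_L·tanβl)
     = 50·(163 − j62.6)/(161 + j161)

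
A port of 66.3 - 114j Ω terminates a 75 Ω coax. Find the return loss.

RL ≈ 4.02 dB

Γ = (-8.7 − j114)/(141.3 − j114), |Γ| = 0.63
RL = −20·log₁₀|Γ| = −20·log₁₀(0.63)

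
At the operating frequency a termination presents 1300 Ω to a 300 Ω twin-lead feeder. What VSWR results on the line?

VSWR ≈ 4.33

For a purely resistive load, VSWR = R_L/Z_0 or Z_0/R_L (whichever > 1) = 1300/300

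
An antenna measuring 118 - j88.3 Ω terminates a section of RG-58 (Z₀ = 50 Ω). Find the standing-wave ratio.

Γ = (Z_L − Z_0)/(Z_L + Z_0) = (68 − j88.3)/(168 − j88.3)
|Γ| = 111/190 = 0.587
VSWR = (1 + |Γ|)/(1 − |Γ|) = 1.59/0.413

VSWR ≈ 3.85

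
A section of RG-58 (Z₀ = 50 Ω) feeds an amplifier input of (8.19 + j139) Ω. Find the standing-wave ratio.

VSWR ≈ 53.4

Γ = (Z_L − Z_0)/(Z_L + Z_0) = (-41.81 + j139)/(58.19 + j139)
|Γ| = 145/151 = 0.963
VSWR = (1 + |Γ|)/(1 − |Γ|) = 1.96/0.0367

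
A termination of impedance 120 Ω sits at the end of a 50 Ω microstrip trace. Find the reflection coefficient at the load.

Γ = (Z_L − Z_0)/(Z_L + Z_0) = (120 − 50)/(120 + 50) = 70/170

Γ = 0.412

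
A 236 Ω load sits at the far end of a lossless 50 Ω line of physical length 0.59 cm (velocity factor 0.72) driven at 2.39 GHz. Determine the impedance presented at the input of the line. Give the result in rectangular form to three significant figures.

Z_in ≈ 53.8 − j88.8 Ω

λ = v/f = 0.72·c / 2.39 GHz = 0.0904 m
βl = 2π·l/λ = 2π × 0.0653 = 23.5°
tan(βl) = tan(23.5°) = 0.435
Z_in = Z_0·(Z_L + jZ_0·tanβl)/(Z_0 + jZ_L·tanβl)
     = 50·(236 + j21.7)/(50 + j103)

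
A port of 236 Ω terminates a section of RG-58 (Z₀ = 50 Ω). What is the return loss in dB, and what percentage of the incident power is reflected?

Γ = (236 − 50)/(236 + 50) = 0.65
RL = −20·log₁₀(0.65) = 3.74 dB
P_refl/P_inc = |Γ|² = 0.423

RL ≈ 3.74 dB; 42.3% of incident power reflected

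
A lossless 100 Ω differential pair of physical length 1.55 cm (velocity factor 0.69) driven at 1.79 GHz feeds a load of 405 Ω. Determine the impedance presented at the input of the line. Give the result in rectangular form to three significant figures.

Z_in ≈ 42.3 − j79.9 Ω

λ = v/f = 0.69·c / 1.79 GHz = 0.116 m
βl = 2π·l/λ = 2π × 0.134 = 48.3°
tan(βl) = tan(48.3°) = 1.12
Z_in = Z_0·(Z_L + jZ_0·tanβl)/(Z_0 + jZ_L·tanβl)
     = 100·(405 + j112)/(100 + j454)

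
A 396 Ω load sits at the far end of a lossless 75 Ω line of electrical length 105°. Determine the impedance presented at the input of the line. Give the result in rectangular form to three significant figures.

Z_in ≈ 15.2 + j19.3 Ω

tan(βl) = tan(105°) = -3.73
Z_in = Z_0·(Z_L + jZ_0·tanβl)/(Z_0 + jZ_L·tanβl)
     = 75·(396 − j280)/(75 − j1480)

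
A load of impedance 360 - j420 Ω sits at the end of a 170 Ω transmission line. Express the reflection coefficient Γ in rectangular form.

Γ ≈ 0.606 − j0.312

Γ = (Z_L − Z_0)/(Z_L + Z_0) = (190 − j420)/(530 − j420)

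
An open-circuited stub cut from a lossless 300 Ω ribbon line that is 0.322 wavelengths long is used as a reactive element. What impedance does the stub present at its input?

βl = 2π × 0.322 = 116°
tan(βl) = -2.06
For an open-circuited stub, Z_in = −jZ_0·cot(βl) = −jZ_0/tan(βl)

Z_in ≈ +j146 Ω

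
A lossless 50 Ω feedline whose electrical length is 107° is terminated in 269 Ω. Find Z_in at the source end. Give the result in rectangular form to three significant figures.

Z_in ≈ 10.1 + j14.7 Ω

tan(βl) = tan(107°) = -3.27
Z_in = Z_0·(Z_L + jZ_0·tanβl)/(Z_0 + jZ_L·tanβl)
     = 50·(269 − j164)/(50 − j880)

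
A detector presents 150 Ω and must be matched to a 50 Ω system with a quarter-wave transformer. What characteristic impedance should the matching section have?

Z_qwt ≈ 86.6 Ω

Z_qwt = √(Z_0·R_L) = √(50 × 150) = √7500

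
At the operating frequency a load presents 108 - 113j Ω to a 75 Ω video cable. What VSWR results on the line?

VSWR ≈ 3.42

Γ = (Z_L − Z_0)/(Z_L + Z_0) = (33 − j113)/(183 − j113)
|Γ| = 118/215 = 0.547
VSWR = (1 + |Γ|)/(1 − |Γ|) = 1.55/0.453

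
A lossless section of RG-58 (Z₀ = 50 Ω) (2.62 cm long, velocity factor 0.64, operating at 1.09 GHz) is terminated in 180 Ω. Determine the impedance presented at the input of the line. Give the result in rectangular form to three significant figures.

λ = v/f = 0.64·c / 1.09 GHz = 0.176 m
βl = 2π·l/λ = 2π × 0.149 = 53.5°
tan(βl) = tan(53.5°) = 1.35
Z_in = Z_0·(Z_L + jZ_0·tanβl)/(Z_0 + jZ_L·tanβl)
     = 50·(180 + j67.7)/(50 + j244)

Z_in ≈ 20.6 − j32.7 Ω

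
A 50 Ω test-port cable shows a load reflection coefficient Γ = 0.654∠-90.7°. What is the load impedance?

Z_L ≈ 19.8 − j45.3 Ω

Z_L = Z_0·(1 + Γ)/(1 − Γ) = 50·(0.992 − j0.654)/(1.01 + j0.654)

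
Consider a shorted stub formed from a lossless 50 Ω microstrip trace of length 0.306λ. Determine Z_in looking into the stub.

Z_in ≈ −j136 Ω

βl = 2π × 0.306 = 110°
tan(βl) = -2.72
For a shorted stub, Z_in = jZ_0·tan(βl)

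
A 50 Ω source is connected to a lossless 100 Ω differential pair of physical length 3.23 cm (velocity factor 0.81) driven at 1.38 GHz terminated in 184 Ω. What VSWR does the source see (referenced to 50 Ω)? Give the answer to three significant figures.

VSWR ≈ 1.76

λ = v/f = 0.81·c / 1.38 GHz = 0.176 m
βl = 2π·l/λ = 2π × 0.183 = 66°
tan(βl) = 2.25
Z_in = Z_0·(Z_L + jZ_0·tanβl)/(Z_0 + jZ_L·tanβl) = 61.5 − j29.6 Ω
Γ_s = (Z_in − Z_s)/(Z_in + Z_s) = (11.5 − j29.6)/(111 − j29.6), |Γ_s| = 0.275
VSWR = (1 + |Γ_s|)/(1 − |Γ_s|)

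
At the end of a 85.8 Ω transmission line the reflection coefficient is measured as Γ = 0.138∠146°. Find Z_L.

Z_L = Z_0·(1 + Γ)/(1 − Γ) = 85.8·(0.886 + j0.0772)/(1.11 − j0.0772)

Z_L ≈ 67.4 + j10.6 Ω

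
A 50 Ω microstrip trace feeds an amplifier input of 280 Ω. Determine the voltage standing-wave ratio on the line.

VSWR ≈ 5.6

Γ = (280 − 50)/(280 + 50) = 0.697
VSWR = (1 + 0.697)/(1 − 0.697)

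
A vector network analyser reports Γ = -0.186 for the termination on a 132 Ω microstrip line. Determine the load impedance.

Z_L ≈ 90.6 Ω

Z_L = Z_0·(1 + Γ)/(1 − Γ) = 132·(0.814)/(1.19)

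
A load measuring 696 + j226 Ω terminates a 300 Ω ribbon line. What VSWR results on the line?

Γ = (Z_L − Z_0)/(Z_L + Z_0) = (396 + j226)/(996 + j226)
|Γ| = 456/1020 = 0.446
VSWR = (1 + |Γ|)/(1 − |Γ|) = 1.45/0.554

VSWR ≈ 2.61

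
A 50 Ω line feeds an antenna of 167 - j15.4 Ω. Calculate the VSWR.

VSWR ≈ 3.37

Γ = (Z_L − Z_0)/(Z_L + Z_0) = (117 − j15.4)/(217 − j15.4)
|Γ| = 118/218 = 0.542
VSWR = (1 + |Γ|)/(1 − |Γ|) = 1.54/0.458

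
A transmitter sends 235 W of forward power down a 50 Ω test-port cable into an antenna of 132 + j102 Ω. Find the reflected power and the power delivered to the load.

P_reflected ≈ 92.5 W; P_delivered ≈ 143 W

|Γ| = |(82 + j102)/(182 + j102)| = 0.627
|Γ|² = 0.393
P_refl = |Γ|²·P_inc = 92.5 W, P_del = (1 − |Γ|²)·P_inc = 143 W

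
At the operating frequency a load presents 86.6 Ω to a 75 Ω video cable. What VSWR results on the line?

VSWR ≈ 1.15

For a purely resistive load, VSWR = R_L/Z_0 or Z_0/R_L (whichever > 1) = 86.6/75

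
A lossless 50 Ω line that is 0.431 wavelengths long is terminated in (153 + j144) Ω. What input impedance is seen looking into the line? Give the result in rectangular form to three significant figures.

Z_in ≈ 24.9 + j66.9 Ω

βl = 2π × 0.431 = 155°
tan(βl) = tan(155°) = -0.463
Z_in = Z_0·(Z_L + jZ_0·tanβl)/(Z_0 + jZ_L·tanβl)
     = 50·(153 + j121)/(117 − j70.8)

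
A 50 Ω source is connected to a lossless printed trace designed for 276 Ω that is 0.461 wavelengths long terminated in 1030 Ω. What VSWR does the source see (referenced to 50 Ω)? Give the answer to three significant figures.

βl = 2π × 0.461 = 166°
tan(βl) = -0.25
Z_in = Z_0·(Z_L + jZ_0·tanβl)/(Z_0 + jZ_L·tanβl) = 585 + j477 Ω
Γ_s = (Z_in − Z_s)/(Z_in + Z_s) = (535 + j477)/(635 + j477), |Γ_s| = 0.902
VSWR = (1 + |Γ_s|)/(1 − |Γ_s|)

VSWR ≈ 19.5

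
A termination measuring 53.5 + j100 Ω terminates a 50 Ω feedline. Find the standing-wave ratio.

VSWR ≈ 5.56

Γ = (Z_L − Z_0)/(Z_L + Z_0) = (3.5 + j100)/(103.5 + j100)
|Γ| = 100/144 = 0.695
VSWR = (1 + |Γ|)/(1 − |Γ|) = 1.7/0.305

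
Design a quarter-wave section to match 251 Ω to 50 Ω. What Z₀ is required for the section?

Z_qwt = √(Z_0·R_L) = √(50 × 251) = √12550

Z_qwt ≈ 112 Ω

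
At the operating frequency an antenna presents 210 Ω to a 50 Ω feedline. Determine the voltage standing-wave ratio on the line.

VSWR ≈ 4.2

Γ = (210 − 50)/(210 + 50) = 0.615
VSWR = (1 + 0.615)/(1 − 0.615)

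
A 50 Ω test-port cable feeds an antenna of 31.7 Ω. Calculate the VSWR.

VSWR ≈ 1.58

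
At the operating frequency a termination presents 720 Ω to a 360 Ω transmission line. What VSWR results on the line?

For a purely resistive load, VSWR = R_L/Z_0 or Z_0/R_L (whichever > 1) = 720/360

VSWR ≈ 2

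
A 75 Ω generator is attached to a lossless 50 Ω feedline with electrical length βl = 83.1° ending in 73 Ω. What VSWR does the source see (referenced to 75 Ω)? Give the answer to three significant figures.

VSWR ≈ 2.18

tan(βl) = 8.26
Z_in = Z_0·(Z_L + jZ_0·tanβl)/(Z_0 + jZ_L·tanβl) = 34.5 − j3.19 Ω
Γ_s = (Z_in − Z_s)/(Z_in + Z_s) = (-40.5 − j3.19)/(110 − j3.19), |Γ_s| = 0.371
VSWR = (1 + |Γ_s|)/(1 − |Γ_s|)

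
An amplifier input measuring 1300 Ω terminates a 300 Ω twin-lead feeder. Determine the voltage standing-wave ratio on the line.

VSWR ≈ 4.33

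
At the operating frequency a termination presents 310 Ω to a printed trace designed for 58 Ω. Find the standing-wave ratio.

Γ = (310 − 58)/(310 + 58) = 0.685
VSWR = (1 + 0.685)/(1 − 0.685)

VSWR ≈ 5.34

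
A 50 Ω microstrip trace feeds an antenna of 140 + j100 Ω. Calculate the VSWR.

VSWR ≈ 4.36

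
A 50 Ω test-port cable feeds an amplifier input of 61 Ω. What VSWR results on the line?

VSWR ≈ 1.22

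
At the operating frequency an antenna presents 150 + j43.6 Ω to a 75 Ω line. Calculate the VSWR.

Γ = (Z_L − Z_0)/(Z_L + Z_0) = (75 + j43.6)/(225 + j43.6)
|Γ| = 86.8/229 = 0.379
VSWR = (1 + |Γ|)/(1 − |Γ|) = 1.38/0.621

VSWR ≈ 2.22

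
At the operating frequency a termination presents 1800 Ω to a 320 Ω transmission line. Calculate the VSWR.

VSWR ≈ 5.62

Γ = (1800 − 320)/(1800 + 320) = 0.698
VSWR = (1 + 0.698)/(1 − 0.698)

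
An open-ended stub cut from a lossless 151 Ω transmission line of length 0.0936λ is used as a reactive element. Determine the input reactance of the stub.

X_in ≈ -226 Ω (capacitive)

βl = 2π × 0.0936 = 33.7°
tan(βl) = 0.667
For an open-ended stub, Z_in = −jZ_0·cot(βl) = −jZ_0/tan(βl)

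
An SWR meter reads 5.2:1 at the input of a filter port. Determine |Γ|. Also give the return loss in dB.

|Γ| ≈ 0.677; return loss ≈ 3.38 dB

|Γ| = (S − 1)/(S + 1) = (5.2 − 1)/(5.2 + 1) = 4.2/6.2
RL = −20·log₁₀|Γ| = −20·log₁₀(0.677)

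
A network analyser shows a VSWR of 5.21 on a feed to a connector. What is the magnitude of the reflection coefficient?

|Γ| ≈ 0.678

|Γ| = (S − 1)/(S + 1) = (5.21 − 1)/(5.21 + 1) = 4.21/6.21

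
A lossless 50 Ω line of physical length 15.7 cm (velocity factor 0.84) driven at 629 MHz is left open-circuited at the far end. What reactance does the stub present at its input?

λ = v/f = 0.84·c / 629 MHz = 0.401 m
βl = 2π·l/λ = 2π × 0.392 = 141°
tan(βl) = -0.808
For an open-circuited stub, Z_in = −jZ_0·cot(βl) = −jZ_0/tan(βl)

X_in ≈ 61.9 Ω (inductive)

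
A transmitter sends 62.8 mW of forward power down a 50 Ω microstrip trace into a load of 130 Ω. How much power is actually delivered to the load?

P_delivered ≈ 50.4 mW

Γ = (130 − 50)/(130 + 50) = 0.444
|Γ|² = 0.198
P_refl = |Γ|²·P_inc = 12.4 mW, P_del = (1 − |Γ|²)·P_inc = 50.4 mW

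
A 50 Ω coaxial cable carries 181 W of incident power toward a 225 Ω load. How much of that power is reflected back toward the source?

P_reflected ≈ 73.3 W

Γ = (225 − 50)/(225 + 50) = 0.636
|Γ|² = 0.405
P_refl = |Γ|²·P_inc = 73.3 W, P_del = (1 − |Γ|²)·P_inc = 108 W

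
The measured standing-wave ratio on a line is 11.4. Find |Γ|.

|Γ| ≈ 0.839

|Γ| = (S − 1)/(S + 1) = (11.4 − 1)/(11.4 + 1) = 10.4/12.4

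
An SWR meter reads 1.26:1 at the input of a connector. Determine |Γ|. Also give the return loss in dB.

|Γ| ≈ 0.115; return loss ≈ 18.8 dB

|Γ| = (S − 1)/(S + 1) = (1.26 − 1)/(1.26 + 1) = 0.26/2.26
RL = −20·log₁₀|Γ| = −20·log₁₀(0.115)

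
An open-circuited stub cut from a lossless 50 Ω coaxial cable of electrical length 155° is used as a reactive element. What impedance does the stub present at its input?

Z_in ≈ +j107 Ω

tan(βl) = -0.466
For an open-circuited stub, Z_in = −jZ_0·cot(βl) = −jZ_0/tan(βl)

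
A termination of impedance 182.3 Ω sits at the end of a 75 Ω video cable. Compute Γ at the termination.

Γ = 0.417

Γ = (Z_L − Z_0)/(Z_L + Z_0) = (182.3 − 75)/(182.3 + 75) = 107.3/257.3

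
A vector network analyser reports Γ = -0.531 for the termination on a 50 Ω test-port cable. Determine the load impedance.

Z_L = Z_0·(1 + Γ)/(1 − Γ) = 50·(0.469)/(1.53)

Z_L ≈ 15.3 Ω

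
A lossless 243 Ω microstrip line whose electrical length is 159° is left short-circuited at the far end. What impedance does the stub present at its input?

tan(βl) = -0.384
For a short-circuited stub, Z_in = jZ_0·tan(βl)

Z_in ≈ −j93.3 Ω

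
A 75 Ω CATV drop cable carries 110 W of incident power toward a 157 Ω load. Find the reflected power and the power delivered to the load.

P_reflected ≈ 13.7 W; P_delivered ≈ 96.3 W

Γ = (157 − 75)/(157 + 75) = 0.353
|Γ|² = 0.125
P_refl = |Γ|²·P_inc = 13.7 W, P_del = (1 − |Γ|²)·P_inc = 96.3 W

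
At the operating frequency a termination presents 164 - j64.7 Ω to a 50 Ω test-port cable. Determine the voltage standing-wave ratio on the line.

Γ = (Z_L − Z_0)/(Z_L + Z_0) = (114 − j64.7)/(214 − j64.7)
|Γ| = 131/224 = 0.586
VSWR = (1 + |Γ|)/(1 − |Γ|) = 1.59/0.414

VSWR ≈ 3.83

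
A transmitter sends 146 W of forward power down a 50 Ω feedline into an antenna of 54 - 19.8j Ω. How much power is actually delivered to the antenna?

P_delivered ≈ 141 W

|Γ| = |(4 − j19.8)/(104 − j19.8)| = 0.191
|Γ|² = 0.0364
P_refl = |Γ|²·P_inc = 5.32 W, P_del = (1 − |Γ|²)·P_inc = 141 W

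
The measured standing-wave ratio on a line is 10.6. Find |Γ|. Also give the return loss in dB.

|Γ| = (S − 1)/(S + 1) = (10.6 − 1)/(10.6 + 1) = 9.6/11.6
RL = −20·log₁₀|Γ| = −20·log₁₀(0.828)

|Γ| ≈ 0.828; return loss ≈ 1.64 dB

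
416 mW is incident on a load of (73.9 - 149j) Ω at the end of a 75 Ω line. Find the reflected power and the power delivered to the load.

P_reflected ≈ 208 mW; P_delivered ≈ 208 mW

|Γ| = |(-1.1 − j149)/(148.9 − j149)| = 0.707
|Γ|² = 0.5
P_refl = |Γ|²·P_inc = 208 mW, P_del = (1 − |Γ|²)·P_inc = 208 mW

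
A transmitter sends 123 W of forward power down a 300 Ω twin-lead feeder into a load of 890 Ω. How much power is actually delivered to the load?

Γ = (890 − 300)/(890 + 300) = 0.496
|Γ|² = 0.246
P_refl = |Γ|²·P_inc = 30.2 W, P_del = (1 − |Γ|²)·P_inc = 92.8 W

P_delivered ≈ 92.8 W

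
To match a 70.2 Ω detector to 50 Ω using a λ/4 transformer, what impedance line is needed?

Z_qwt ≈ 59.2 Ω

Z_qwt = √(Z_0·R_L) = √(50 × 70.2) = √3510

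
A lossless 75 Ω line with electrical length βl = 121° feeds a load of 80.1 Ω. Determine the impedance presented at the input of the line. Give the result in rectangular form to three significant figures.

tan(βl) = tan(121°) = -1.66
Z_in = Z_0·(Z_L + jZ_0·tanβl)/(Z_0 + jZ_L·tanβl)
     = 75·(80.1 − j125)/(75 − j133)

Z_in ≈ 72.6 + j4.22 Ω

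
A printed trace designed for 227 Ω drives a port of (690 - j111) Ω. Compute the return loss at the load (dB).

Γ = (463 − j111)/(917 − j111), |Γ| = 0.515
RL = −20·log₁₀|Γ| = −20·log₁₀(0.515)

RL ≈ 5.76 dB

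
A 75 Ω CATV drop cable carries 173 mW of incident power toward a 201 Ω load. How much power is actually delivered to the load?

P_delivered ≈ 137 mW

Γ = (201 − 75)/(201 + 75) = 0.457
|Γ|² = 0.208
P_refl = |Γ|²·P_inc = 36.1 mW, P_del = (1 − |Γ|²)·P_inc = 137 mW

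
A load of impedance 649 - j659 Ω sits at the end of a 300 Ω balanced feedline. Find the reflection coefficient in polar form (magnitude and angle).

Γ ≈ 0.645 ∠ -27.3°

Γ = (Z_L − Z_0)/(Z_L + Z_0) = (349 − j659)/(949 − j659)
|Γ| = 746/1160 = 0.645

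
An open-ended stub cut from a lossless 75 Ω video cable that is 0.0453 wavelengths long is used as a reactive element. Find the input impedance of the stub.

βl = 2π × 0.0453 = 16.3°
tan(βl) = 0.293
For an open-ended stub, Z_in = −jZ_0·cot(βl) = −jZ_0/tan(βl)

Z_in ≈ −j256 Ω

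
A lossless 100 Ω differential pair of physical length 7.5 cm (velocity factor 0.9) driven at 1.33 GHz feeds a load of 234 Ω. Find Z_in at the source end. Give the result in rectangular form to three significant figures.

Z_in ≈ 68.9 + j65.8 Ω

λ = v/f = 0.9·c / 1.33 GHz = 0.203 m
βl = 2π·l/λ = 2π × 0.369 = 133°
tan(βl) = tan(133°) = -1.07
Z_in = Z_0·(Z_L + jZ_0·tanβl)/(Z_0 + jZ_L·tanβl)
     = 100·(234 − j107)/(100 − j251)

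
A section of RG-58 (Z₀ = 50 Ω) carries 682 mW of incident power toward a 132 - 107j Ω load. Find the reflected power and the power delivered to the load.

P_reflected ≈ 278 mW; P_delivered ≈ 404 mW

|Γ| = |(82 − j107)/(182 − j107)| = 0.639
|Γ|² = 0.408
P_refl = |Γ|²·P_inc = 278 mW, P_del = (1 − |Γ|²)·P_inc = 404 mW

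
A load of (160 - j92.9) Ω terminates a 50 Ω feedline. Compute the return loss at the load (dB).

RL ≈ 4.05 dB

Γ = (110 − j92.9)/(210 − j92.9), |Γ| = 0.627
RL = −20·log₁₀|Γ| = −20·log₁₀(0.627)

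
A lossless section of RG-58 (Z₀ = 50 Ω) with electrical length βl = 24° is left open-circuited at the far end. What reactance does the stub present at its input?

tan(βl) = 0.445
For an open-circuited stub, Z_in = −jZ_0·cot(βl) = −jZ_0/tan(βl)

X_in ≈ -112 Ω (capacitive)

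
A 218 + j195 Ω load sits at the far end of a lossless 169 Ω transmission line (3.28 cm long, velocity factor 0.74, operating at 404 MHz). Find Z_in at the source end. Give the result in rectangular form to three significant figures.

Z_in ≈ 453 + j57.6 Ω

λ = v/f = 0.74·c / 404 MHz = 0.55 m
βl = 2π·l/λ = 2π × 0.0597 = 21.5°
tan(βl) = tan(21.5°) = 0.394
Z_in = Z_0·(Z_L + jZ_0·tanβl)/(Z_0 + jZ_L·tanβl)
     = 169·(218 + j262)/(92.2 + j85.8)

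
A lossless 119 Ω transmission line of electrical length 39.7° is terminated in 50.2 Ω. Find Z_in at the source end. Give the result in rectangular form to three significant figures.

tan(βl) = tan(39.7°) = 0.83
Z_in = Z_0·(Z_L + jZ_0·tanβl)/(Z_0 + jZ_L·tanβl)
     = 119·(50.2 + j98.8)/(119 + j41.7)

Z_in ≈ 75.5 + j72.3 Ω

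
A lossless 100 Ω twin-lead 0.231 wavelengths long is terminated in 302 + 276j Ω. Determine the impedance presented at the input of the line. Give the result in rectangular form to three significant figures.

βl = 2π × 0.231 = 83.2°
tan(βl) = tan(83.2°) = 8.34
Z_in = Z_0·(Z_L + jZ_0·tanβl)/(Z_0 + jZ_L·tanβl)
     = 100·(302 + j1110)/(-2200 + j2520)

Z_in ≈ 19 − j28.6 Ω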